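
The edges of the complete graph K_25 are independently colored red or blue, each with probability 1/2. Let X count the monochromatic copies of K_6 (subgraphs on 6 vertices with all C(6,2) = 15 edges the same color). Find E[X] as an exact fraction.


Let X = Σ_S X_S over the C(25, 6) = 177100 subsets S of size 6, where X_S = 1 if the K_6 on S is monochromatic.
For a fixed S, the K_6 on S has C(6, 2) = 15 edges. P[all 15 edges red] = (1/2)^15, and likewise for blue, so P[monochromatic] = 2·(1/2)^15 = 2^{1 − 15} = 1/16384.
By linearity of expectation: E[X] = C(25, 6) · 2^{1 − 15} = 177100 · 1/16384 = 44275/4096.
Numerically: E[X] ≈ 10.809326.

E[X] = C(25,6)·2^(1−C(6,2)) = 44275/4096 ≈ 10.809326.


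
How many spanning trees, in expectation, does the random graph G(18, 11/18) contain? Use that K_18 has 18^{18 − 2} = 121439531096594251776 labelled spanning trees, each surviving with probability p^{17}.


K_18 has 18^{18 − 2} = 121439531096594251776 labelled spanning trees.
For each such spanning tree H, let X_H = 1 if all 17 edges of H are present in G. Then P[X_H = 1] = p^{17} = (11/18)^{17} = 505447028499293771/2185911559738696531968.
By linearity of expectation: E[X] = Σ_H E[X_H] = 121439531096594251776 · p^{17} = 121439531096594251776 · 505447028499293771/2185911559738696531968 = 505447028499293771/18.
Numerically: E[X] ≈ 2.808e+16.

E[X] = 121439531096594251776 · (11/18)^{17} = 505447028499293771/18 ≈ 2.808e+16.


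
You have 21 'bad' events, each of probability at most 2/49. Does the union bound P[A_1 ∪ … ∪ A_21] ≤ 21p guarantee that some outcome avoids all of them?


Union bound: P[∪_{i=1}^{21} A_i] ≤ Σ_i P[A_i] ≤ 21·p = 21·(2/49) = 6/7.
Numerically: 6/7 ≈ 0.857143.
Is 6/7 < 1? YES.
Since P[∪ A_i] ≤ 6/7 < 1, the complement has P[∩ A_i^c] ≥ 1 − 6/7 = 1/7 > 0, so some outcome avoids every A_i.

21·p = 6/7 ≈ 0.857143; existence CERTIFIED by the union bound.


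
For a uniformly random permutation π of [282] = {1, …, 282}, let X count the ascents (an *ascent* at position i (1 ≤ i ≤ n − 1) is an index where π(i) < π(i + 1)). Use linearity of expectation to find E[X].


Write X = Σ X_I over i = 1, …, 281, with X_I the indicator of one ascent.
There are 281 indicators.
For each fixed i, the pair (π(i), π(i+1)) is a uniformly random ordered pair of distinct values from {1, …, 282}; by symmetry P[π(i) < π(i+1)] = 1/2.
By linearity: E[X] = 281 · (1/2) = (282 − 1) · (1/2) = 281/2 ≈ 140.500000.

E[X] = 281/2 = 140.500000.


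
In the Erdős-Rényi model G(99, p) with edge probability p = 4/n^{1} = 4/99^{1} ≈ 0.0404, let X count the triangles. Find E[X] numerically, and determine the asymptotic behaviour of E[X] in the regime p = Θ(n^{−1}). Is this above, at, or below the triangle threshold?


Number of potential triangles: C(99, 3) = 156849.
Each occurs with probability p³ ≈ (0.0404)³ ≈ 6.59590e-05.
By linearity: E[X] = C(99, 3)·p³ ≈ 156849 · 6.59590e-05 ≈ 10.346.
Here α = 1, so p = 4/n is exactly at the triangle threshold p ~ 1/n. Asymptotically E[X] → c³/6 = 4³/6 = 32/3 ≈ 10.667, a bounded constant. In this regime the triangle count is asymptotically Poisson(c³/6).

E[X] ≈ 10.346; in regime p = Θ(1/n^{1}) E[X] stays bounded (at the triangle threshold p ~ 1/n).


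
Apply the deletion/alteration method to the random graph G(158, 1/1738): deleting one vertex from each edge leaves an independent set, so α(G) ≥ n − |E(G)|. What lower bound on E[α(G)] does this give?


E[|E(G)|] = C(158, 2)·p = 12403 · (1/1738) = 157/22.
E[α(G)] ≥ n − E[|E(G)|] = 158 − 157/22 = 3319/22.
Numerically: ≈ 150.86364.
(This is only a lower bound; the true E[α(G)] may be larger.)

E[α(G)] ≥ 3319/22 ≈ 150.86364.


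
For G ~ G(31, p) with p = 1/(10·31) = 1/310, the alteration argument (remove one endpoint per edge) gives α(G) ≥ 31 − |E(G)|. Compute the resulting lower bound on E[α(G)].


E[|E(G)|] = C(31, 2)·p = 465 · (1/310) = 3/2.
E[α(G)] ≥ n − E[|E(G)|] = 31 − 3/2 = 59/2.
Numerically: ≈ 29.500.
(This is only a lower bound; the true E[α(G)] may be larger.)

E[α(G)] ≥ 59/2 ≈ 29.500.


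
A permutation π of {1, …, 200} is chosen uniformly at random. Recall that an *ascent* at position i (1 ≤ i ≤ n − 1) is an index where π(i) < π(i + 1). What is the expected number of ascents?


Write X = Σ X_I over i = 1, …, 199, with X_I the indicator of one ascent.
There are 199 indicators.
For each fixed i, the pair (π(i), π(i+1)) is a uniformly random ordered pair of distinct values from {1, …, 200}; by symmetry P[π(i) < π(i+1)] = 1/2.
By linearity: E[X] = 199 · (1/2) = (200 − 1) · (1/2) = 199/2 ≈ 99.50000.

E[X] = 199/2 = 99.50000.


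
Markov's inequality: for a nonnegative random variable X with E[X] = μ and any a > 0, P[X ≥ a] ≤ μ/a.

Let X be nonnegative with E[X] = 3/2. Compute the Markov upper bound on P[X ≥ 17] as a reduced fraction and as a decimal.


μ = E[X] = 3/2, a = 17.
Markov: P[X ≥ 17] ≤ μ/a = (3/2)/17 = 3/34.
Numerically: ≈ 0.0882.
(Since a = 17 > μ = 1.5000, the bound 3/34 is < 1 and informative.)

P[X ≥ 17] ≤ 3/34 ≈ 0.0882.


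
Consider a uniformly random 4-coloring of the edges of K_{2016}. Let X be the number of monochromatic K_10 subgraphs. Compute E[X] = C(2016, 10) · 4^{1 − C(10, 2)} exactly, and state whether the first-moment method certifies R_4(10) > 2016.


E[X] = C(2016, 10) · 4^{1 − 45} = 298835995845288230309989008 · 4^{−44} = 298835995845288230309989008/309485009821345068724781056.
As a reduced fraction: E[X] = 18677249740330514394374313/19342813113834066795298816 ≈ 0.96559.
Is E[X] < 1? YES.
Since E[X] < 1, there exists a 4-coloring of K_{2016} with no monochromatic K_10; hence R_4(10) > 2016.

E[X] = 18677249740330514394374313/19342813113834066795298816 ≈ 0.96559; E[X] < 1, so R_4(10) > 2016.


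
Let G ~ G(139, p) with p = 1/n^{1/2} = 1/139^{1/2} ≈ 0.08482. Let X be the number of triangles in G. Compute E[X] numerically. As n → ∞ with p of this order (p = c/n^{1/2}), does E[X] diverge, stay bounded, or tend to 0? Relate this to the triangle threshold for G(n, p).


Number of potential triangles: C(139, 3) = 437989.
Each occurs with probability p³ ≈ (0.08482)³ ≈ 6.102079e-04.
By linearity: E[X] = C(139, 3)·p³ ≈ 437989 · 6.102079e-04 ≈ 267.2643.
Since α = 1/2 < 1, p = c/n^{1/2} ≫ 1/n is above the triangle threshold p ~ 1/n. Asymptotically E[X] ~ (c³/6)·n^{3(1−α)} = (1³/6)·n^{1.5} → ∞; triangles are abundant w.h.p.

E[X] ≈ 267.2643; in regime p = Θ(1/n^{1/2}) E[X] diverges (above the triangle threshold p ~ 1/n).


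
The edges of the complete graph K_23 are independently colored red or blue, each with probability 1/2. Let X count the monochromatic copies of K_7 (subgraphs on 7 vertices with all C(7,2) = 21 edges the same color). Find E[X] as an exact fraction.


Let X = Σ_S X_S over the C(23, 7) = 245157 subsets S of size 7, where X_S = 1 if the K_7 on S is monochromatic.
For a fixed S, the K_7 on S has C(7, 2) = 21 edges. P[all 21 edges red] = (1/2)^21, and likewise for blue, so P[monochromatic] = 2·(1/2)^21 = 2^{1 − 21} = 1/1048576.
Summing: E[X] = C(23, 7) · 2^{1 − 21} = 245157 · 1/1048576 = 245157/1048576.
Numerically: E[X] ≈ 0.2338.

E[X] = C(23,7)·2^(1−C(7,2)) = 245157/1048576 ≈ 0.2338.


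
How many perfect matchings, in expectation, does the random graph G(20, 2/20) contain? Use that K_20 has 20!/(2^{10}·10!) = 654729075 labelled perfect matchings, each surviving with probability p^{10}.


K_20 has 20!/(2^{10}·10!) = 654729075 labelled perfect matchings.
For each such perfect matching H, let X_H = 1 if all 10 edges of H are present in G. Then P[X_H = 1] = p^{10} = (1/10)^{10} = 1/10000000000.
Summing the indicators: E[X] = Σ_H E[X_H] = 654729075 · p^{10} = 654729075 · 1/10000000000 = 26189163/400000000.
Numerically: E[X] ≈ 0.06547.

E[X] = 654729075 · (1/10)^{10} = 26189163/400000000 ≈ 0.06547.


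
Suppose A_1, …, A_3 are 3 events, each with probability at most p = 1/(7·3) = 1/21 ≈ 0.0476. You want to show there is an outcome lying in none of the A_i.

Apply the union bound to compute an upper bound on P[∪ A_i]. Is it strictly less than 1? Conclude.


Union bound: P[∪_{i=1}^{3} A_i] ≤ Σ_i P[A_i] ≤ 3·p = 3·(1/21) = 1/7.
Numerically: 1/7 ≈ 0.1429.
Is 1/7 < 1? YES.
Since P[∪ A_i] ≤ 1/7 < 1, the complement has P[∩ A_i^c] ≥ 1 − 1/7 = 6/7 > 0, so some outcome avoids every A_i.

3·p = 1/7 ≈ 0.1429; existence CERTIFIED by the union bound.


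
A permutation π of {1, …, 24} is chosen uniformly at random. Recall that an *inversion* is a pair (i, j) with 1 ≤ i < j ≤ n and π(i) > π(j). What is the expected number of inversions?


Write X = Σ X_I over the C(24, 2) = 276 pairs i < j, with X_I the indicator of one inversion.
There are 276 indicators.
For each fixed pair i < j, the values π(i) and π(j) are two distinct elements of {1, …, 24} in uniformly random order; by symmetry P[π(i) > π(j)] = 1/2.
By linearity: E[X] = 276 · (1/2) = C(24, 2) · (1/2) = 276/2 = 138 ≈ 138.00000.

E[X] = 138 = 138.00000.


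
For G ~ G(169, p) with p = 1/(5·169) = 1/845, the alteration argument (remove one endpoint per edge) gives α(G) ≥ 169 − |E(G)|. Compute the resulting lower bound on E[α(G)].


E[|E(G)|] = C(169, 2)·p = 14196 · (1/845) = 84/5.
E[α(G)] ≥ n − E[|E(G)|] = 169 − 84/5 = 761/5.
Numerically: ≈ 152.200000.
(This is only a lower bound; the true E[α(G)] may be larger.)

E[α(G)] ≥ 761/5 ≈ 152.200000.


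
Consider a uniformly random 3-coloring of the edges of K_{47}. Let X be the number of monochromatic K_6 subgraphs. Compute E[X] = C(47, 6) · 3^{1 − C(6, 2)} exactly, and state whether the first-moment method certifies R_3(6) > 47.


E[X] = C(47, 6) · 3^{1 − 15} = 10737573 · 3^{−14} = 10737573/4782969.
As a reduced fraction: E[X] = 3579191/1594323 ≈ 2.24496.
Is E[X] < 1? NO.
Since E[X] ≥ 1, the first-moment bound is inconclusive at n = 47; it does NOT by itself certify R_3(6) > 47.

E[X] = 3579191/1594323 ≈ 2.24496; E[X] ≥ 1; first-moment method inconclusive here.


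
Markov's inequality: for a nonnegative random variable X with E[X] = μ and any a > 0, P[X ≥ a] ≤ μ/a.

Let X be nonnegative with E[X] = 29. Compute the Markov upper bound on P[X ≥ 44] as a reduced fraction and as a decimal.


μ = E[X] = 29, a = 44.
Markov: P[X ≥ 44] ≤ μ/a = (29)/44 = 29/44.
Numerically: ≈ 0.6591.
(Since a = 44 > μ = 29.0000, the bound 29/44 is < 1 and informative.)

P[X ≥ 44] ≤ 29/44 ≈ 0.6591.


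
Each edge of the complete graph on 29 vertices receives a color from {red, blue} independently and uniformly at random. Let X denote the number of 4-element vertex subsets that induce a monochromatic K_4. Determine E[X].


Let X = Σ_S X_S over the C(29, 4) = 23751 subsets S of size 4, where X_S = 1 if the K_4 on S is monochromatic.
For a fixed S, the K_4 on S has C(4, 2) = 6 edges. P[all 6 edges red] = (1/2)^6, and likewise for blue, so P[monochromatic] = 2·(1/2)^6 = 2^{1 − 6} = 1/32.
By linearity of expectation: E[X] = C(29, 4) · 2^{1 − 6} = 23751 · 1/32 = 23751/32.
Numerically: E[X] ≈ 742.2188.

E[X] = C(29,4)·2^(1−C(4,2)) = 23751/32 ≈ 742.2188.


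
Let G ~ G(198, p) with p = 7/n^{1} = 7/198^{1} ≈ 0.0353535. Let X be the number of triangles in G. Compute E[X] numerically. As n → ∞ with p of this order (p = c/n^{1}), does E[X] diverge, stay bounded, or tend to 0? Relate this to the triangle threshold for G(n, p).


Number of potential triangles: C(198, 3) = 1274196.
Each occurs with probability p³ ≈ (0.0353535)³ ≈ 4.41874103e-05.
By linearity: E[X] = C(198, 3)·p³ ≈ 1274196 · 4.41874103e-05 ≈ 56.303421.
Here α = 1, so p = 7/n is exactly at the triangle threshold p ~ 1/n. Asymptotically E[X] → c³/6 = 7³/6 = 343/6 ≈ 57.166667, a bounded constant. In this regime the triangle count is asymptotically Poisson(c³/6).

E[X] ≈ 56.303421; in regime p = Θ(1/n^{1}) E[X] stays bounded (at the triangle threshold p ~ 1/n).


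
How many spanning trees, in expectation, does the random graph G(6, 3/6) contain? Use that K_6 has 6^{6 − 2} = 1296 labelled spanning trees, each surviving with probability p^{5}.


K_6 has 6^{6 − 2} = 1296 labelled spanning trees.
For each such spanning tree H, let X_H = 1 if all 5 edges of H are present in G. Then P[X_H = 1] = p^{5} = (1/2)^{5} = 1/32.
Summing the indicators: E[X] = Σ_H E[X_H] = 1296 · p^{5} = 1296 · 1/32 = 81/2.
Numerically: E[X] ≈ 40.5.

E[X] = 1296 · (1/2)^{5} = 81/2 ≈ 40.5.


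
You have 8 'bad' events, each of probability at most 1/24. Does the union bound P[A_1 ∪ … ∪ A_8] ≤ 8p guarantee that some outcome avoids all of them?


Union bound: P[∪_{i=1}^{8} A_i] ≤ Σ_i P[A_i] ≤ 8·p = 8·(1/24) = 1/3.
Numerically: 1/3 ≈ 0.33333.
Is 1/3 < 1? YES.
Since P[∪ A_i] ≤ 1/3 < 1, the complement has P[∩ A_i^c] ≥ 1 − 1/3 = 2/3 > 0, so some outcome avoids every A_i.

8·p = 1/3 ≈ 0.33333; existence CERTIFIED by the union bound.


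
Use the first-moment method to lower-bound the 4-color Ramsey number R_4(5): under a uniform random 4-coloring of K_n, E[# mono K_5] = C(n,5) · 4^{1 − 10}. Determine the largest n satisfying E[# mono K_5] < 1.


We need C(n, 5) · 4^{1 − 10} < 1, i.e. C(n, 5) < 4^{10 − 1} = 262144.
Check values of n near the boundary:
  n = 27: C(27, 5) = 80730; 80730 < 262144? YES
  n = 28: C(28, 5) = 98280; 98280 < 262144? YES
  n = 29: C(29, 5) = 118755; 118755 < 262144? YES
  n = 30: C(30, 5) = 142506; 142506 < 262144? YES
  n = 31: C(31, 5) = 169911; 169911 < 262144? YES
  n = 32: C(32, 5) = 201376; 201376 < 262144? YES
  n = 33: C(33, 5) = 237336; 237336 < 262144? YES
  n = 34: C(34, 5) = 278256; 278256 < 262144? NO
The largest n with C(n, 5) < 262144 is n = 33 (where E[X] = 29667/32768 ≈ 0.9054). Hence R_4(5) > 33, i.e. R_4(5) ≥ 34.

Largest n = 33; hence R_4(5) > 33.


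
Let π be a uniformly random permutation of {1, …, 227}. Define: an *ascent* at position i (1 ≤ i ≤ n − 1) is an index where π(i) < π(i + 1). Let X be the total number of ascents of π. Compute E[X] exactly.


Write X = Σ X_I over i = 1, …, 226, with X_I the indicator of one ascent.
There are 226 indicators.
For each fixed i, the pair (π(i), π(i+1)) is a uniformly random ordered pair of distinct values from {1, …, 227}; by symmetry P[π(i) < π(i+1)] = 1/2.
By linearity: E[X] = 226 · (1/2) = (227 − 1) · (1/2) = 113 ≈ 113.00000.

E[X] = 113 = 113.00000.


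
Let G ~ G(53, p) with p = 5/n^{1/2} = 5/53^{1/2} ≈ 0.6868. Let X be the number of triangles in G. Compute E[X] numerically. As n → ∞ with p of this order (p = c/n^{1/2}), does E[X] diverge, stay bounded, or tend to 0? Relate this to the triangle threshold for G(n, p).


Number of potential triangles: C(53, 3) = 23426.
Each occurs with probability p³ ≈ (0.6868)³ ≈ 3.2396359e-01.
By linearity: E[X] = C(53, 3)·p³ ≈ 23426 · 3.2396359e-01 ≈ 7589.17116.
Since α = 1/2 < 1, p = c/n^{1/2} ≫ 1/n is above the triangle threshold p ~ 1/n. Asymptotically E[X] ~ (c³/6)·n^{3(1−α)} = (5³/6)·n^{1.5} → ∞; triangles are abundant w.h.p.

E[X] ≈ 7589.17116; in regime p = Θ(1/n^{1/2}) E[X] diverges (above the triangle threshold p ~ 1/n).


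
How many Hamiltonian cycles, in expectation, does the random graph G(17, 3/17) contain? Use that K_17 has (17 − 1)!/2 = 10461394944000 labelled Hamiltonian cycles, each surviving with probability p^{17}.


K_17 has (17 − 1)!/2 = 10461394944000 labelled Hamiltonian cycles.
For each such Hamiltonian cycle H, let X_H = 1 if all 17 edges of H are present in G. Then P[X_H = 1] = p^{17} = (3/17)^{17} = 129140163/827240261886336764177.
By linearity of expectation: E[X] = Σ_H E[X_H] = 10461394944000 · p^{17} = 10461394944000 · 129140163/827240261886336764177 = 1350986248275535872000/827240261886336764177.
Numerically: E[X] ≈ 1.6331.

E[X] = 10461394944000 · (3/17)^{17} = 1350986248275535872000/827240261886336764177 ≈ 1.6331.


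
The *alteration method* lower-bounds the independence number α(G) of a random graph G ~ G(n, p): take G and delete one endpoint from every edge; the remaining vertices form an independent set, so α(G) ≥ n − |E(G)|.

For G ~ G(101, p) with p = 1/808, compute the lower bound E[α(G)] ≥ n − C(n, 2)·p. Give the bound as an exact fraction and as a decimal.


E[|E(G)|] = C(101, 2)·p = 5050 · (1/808) = 25/4.
E[α(G)] ≥ n − E[|E(G)|] = 101 − 25/4 = 379/4.
Numerically: ≈ 94.7500.
(This is only a lower bound; the true E[α(G)] may be larger.)

E[α(G)] ≥ 379/4 ≈ 94.7500.


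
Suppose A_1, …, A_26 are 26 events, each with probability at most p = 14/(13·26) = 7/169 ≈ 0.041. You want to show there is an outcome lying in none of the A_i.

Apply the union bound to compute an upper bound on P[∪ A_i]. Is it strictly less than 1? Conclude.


Union bound: P[∪_{i=1}^{26} A_i] ≤ Σ_i P[A_i] ≤ 26·p = 26·(7/169) = 14/13.
Numerically: 14/13 ≈ 1.077.
Is 14/13 < 1? NO.
Since the bound 14/13 is ≥ 1, the union bound is uninformative here; it does NOT by itself certify existence.

26·p = 14/13 ≈ 1.077; existence NOT certified by the union bound.


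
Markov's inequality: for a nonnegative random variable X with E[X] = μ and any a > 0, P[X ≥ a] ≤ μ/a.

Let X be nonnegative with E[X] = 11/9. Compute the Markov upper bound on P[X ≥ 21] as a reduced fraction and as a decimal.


μ = E[X] = 11/9, a = 21.
Markov: P[X ≥ 21] ≤ μ/a = (11/9)/21 = 11/189.
Numerically: ≈ 0.058201.
(Since a = 21 > μ = 1.222222, the bound 11/189 is < 1 and informative.)

P[X ≥ 21] ≤ 11/189 ≈ 0.058201.


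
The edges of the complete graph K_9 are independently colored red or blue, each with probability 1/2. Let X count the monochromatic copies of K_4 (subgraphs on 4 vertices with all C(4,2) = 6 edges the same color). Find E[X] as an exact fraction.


Let X = Σ_S X_S over the C(9, 4) = 126 subsets S of size 4, where X_S = 1 if the K_4 on S is monochromatic.
For a fixed S, the K_4 on S has C(4, 2) = 6 edges. P[all 6 edges red] = (1/2)^6, and likewise for blue, so P[monochromatic] = 2·(1/2)^6 = 2^{1 − 6} = 1/32.
By linearity of expectation: E[X] = C(9, 4) · 2^{1 − 6} = 126 · 1/32 = 63/16.
Numerically: E[X] ≈ 3.937500.

E[X] = C(9,4)·2^(1−C(4,2)) = 63/16 ≈ 3.937500.


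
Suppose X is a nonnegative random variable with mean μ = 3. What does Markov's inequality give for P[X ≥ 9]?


μ = E[X] = 3, a = 9.
Markov: P[X ≥ 9] ≤ μ/a = (3)/9 = 1/3.
Numerically: ≈ 0.333.
(Since a = 9 > μ = 3.000, the bound 1/3 is < 1 and informative.)

P[X ≥ 9] ≤ 1/3 ≈ 0.333.


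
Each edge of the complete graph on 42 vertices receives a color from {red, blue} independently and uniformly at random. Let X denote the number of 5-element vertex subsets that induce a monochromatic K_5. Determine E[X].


Let X = Σ_S X_S over the C(42, 5) = 850668 subsets S of size 5, where X_S = 1 if the K_5 on S is monochromatic.
For a fixed S, the K_5 on S has C(5, 2) = 10 edges. P[all 10 edges red] = (1/2)^10, and likewise for blue, so P[monochromatic] = 2·(1/2)^10 = 2^{1 − 10} = 1/512.
By linearity of expectation: E[X] = C(42, 5) · 2^{1 − 10} = 850668 · 1/512 = 212667/128.
Numerically: E[X] ≈ 1661.461.

E[X] = C(42,5)·2^(1−C(5,2)) = 212667/128 ≈ 1661.461.


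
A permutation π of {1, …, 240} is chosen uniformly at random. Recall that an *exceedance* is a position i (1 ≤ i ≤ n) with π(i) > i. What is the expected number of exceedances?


Write X = Σ_{i=1}^{240} X_i, where X_i = 1_{π(i) > i}.
For each fixed i, π(i) is uniform over {1, …, 240} (marginal of a uniform permutation), so P[π(i) > i] = (n − i)/n. Summing: Σ_{i=1}^{240} (n − i)/n = (0 + 1 + … + 239)/240 = 240(240 − 1)/(2·240) = (240 − 1)/2.
Hence E[X] = Σ_{i=1}^{240} (240 − i)/240 = 239/2 ≈ 119.5000.

E[X] = 239/2 = 119.5000.


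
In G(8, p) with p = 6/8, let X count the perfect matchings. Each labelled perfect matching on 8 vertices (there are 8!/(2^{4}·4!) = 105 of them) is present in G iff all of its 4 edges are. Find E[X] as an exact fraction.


K_8 has 8!/(2^{4}·4!) = 105 labelled perfect matchings.
For each such perfect matching H, let X_H = 1 if all 4 edges of H are present in G. Then P[X_H = 1] = p^{4} = (3/4)^{4} = 81/256.
Summing the indicators: E[X] = Σ_H E[X_H] = 105 · p^{4} = 105 · 81/256 = 8505/256.
Numerically: E[X] ≈ 33.22.

E[X] = 105 · (3/4)^{4} = 8505/256 ≈ 33.22.


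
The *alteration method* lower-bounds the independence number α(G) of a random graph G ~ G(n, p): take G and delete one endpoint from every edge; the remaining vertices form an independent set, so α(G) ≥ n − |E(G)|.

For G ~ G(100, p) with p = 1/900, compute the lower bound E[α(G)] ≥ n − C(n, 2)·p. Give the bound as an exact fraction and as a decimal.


E[|E(G)|] = C(100, 2)·p = 4950 · (1/900) = 11/2.
E[α(G)] ≥ n − E[|E(G)|] = 100 − 11/2 = 189/2.
Numerically: ≈ 94.5000.
(This is only a lower bound; the true E[α(G)] may be larger.)

E[α(G)] ≥ 189/2 ≈ 94.5000.


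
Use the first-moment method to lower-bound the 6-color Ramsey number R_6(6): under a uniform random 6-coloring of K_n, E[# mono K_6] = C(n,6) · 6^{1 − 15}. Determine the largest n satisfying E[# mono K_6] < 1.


We need C(n, 6) · 6^{1 − 15} < 1, i.e. C(n, 6) < 6^{15 − 1} = 78364164096.
Check values of n near the boundary:
  n = 194: C(194, 6) = 68482017072; 68482017072 < 78364164096? YES
  n = 195: C(195, 6) = 70656049360; 70656049360 < 78364164096? YES
  n = 196: C(196, 6) = 72887293024; 72887293024 < 78364164096? YES
  n = 197: C(197, 6) = 75176946208; 75176946208 < 78364164096? YES
  n = 198: C(198, 6) = 77526225777; 77526225777 < 78364164096? YES
  n = 199: C(199, 6) = 79936367511; 79936367511 < 78364164096? NO
  n = 200: C(200, 6) = 82408626300; 82408626300 < 78364164096? NO
The largest n with C(n, 6) < 78364164096 is n = 198 (where E[X] = 25842075259/26121388032 ≈ 0.98931). Hence R_6(6) > 198, i.e. R_6(6) ≥ 199.

Largest n = 198; hence R_6(6) > 198.


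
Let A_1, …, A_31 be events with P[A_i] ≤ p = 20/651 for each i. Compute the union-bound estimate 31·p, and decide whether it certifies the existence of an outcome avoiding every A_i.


Union bound: P[∪_{i=1}^{31} A_i] ≤ Σ_i P[A_i] ≤ 31·p = 31·(20/651) = 20/21.
Numerically: 20/21 ≈ 0.9524.
Is 20/21 < 1? YES.
Since P[∪ A_i] ≤ 20/21 < 1, the complement has P[∩ A_i^c] ≥ 1 − 20/21 = 1/21 > 0, so some outcome avoids every A_i.

31·p = 20/21 ≈ 0.9524; existence CERTIFIED by the union bound.


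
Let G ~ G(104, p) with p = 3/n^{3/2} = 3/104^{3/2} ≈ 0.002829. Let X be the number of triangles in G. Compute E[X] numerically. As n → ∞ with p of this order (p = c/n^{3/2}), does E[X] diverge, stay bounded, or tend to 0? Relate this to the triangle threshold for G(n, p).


Number of potential triangles: C(104, 3) = 182104.
Each occurs with probability p³ ≈ (0.002829)³ ≈ 2.263152e-08.
By linearity: E[X] = C(104, 3)·p³ ≈ 182104 · 2.263152e-08 ≈ 0.0041.
Since α = 3/2 > 1, p = c/n^{3/2} = o(1/n) is below the triangle threshold p ~ 1/n. Asymptotically E[X] ~ (c³/6)·n^{3(1−α)} = (3³/6)·n^{-1.5} → 0, so by Markov's inequality G has no triangles w.h.p.

E[X] ≈ 0.0041; in regime p = Θ(1/n^{3/2}) E[X] tends to 0 (below the triangle threshold p ~ 1/n).


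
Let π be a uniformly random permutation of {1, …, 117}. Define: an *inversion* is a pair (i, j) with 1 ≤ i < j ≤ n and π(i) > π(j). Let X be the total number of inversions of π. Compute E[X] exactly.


Write X = Σ X_I over the C(117, 2) = 6786 pairs i < j, with X_I the indicator of one inversion.
There are 6786 indicators.
For each fixed pair i < j, the values π(i) and π(j) are two distinct elements of {1, …, 117} in uniformly random order; by symmetry P[π(i) > π(j)] = 1/2.
By linearity: E[X] = 6786 · (1/2) = C(117, 2) · (1/2) = 6786/2 = 3393 ≈ 3393.000.

E[X] = 3393 = 3393.000.


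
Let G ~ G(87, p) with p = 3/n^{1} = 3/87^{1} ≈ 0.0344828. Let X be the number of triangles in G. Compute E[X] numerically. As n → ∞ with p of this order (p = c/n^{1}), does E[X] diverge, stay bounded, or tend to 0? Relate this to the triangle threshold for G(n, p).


Number of potential triangles: C(87, 3) = 105995.
Each occurs with probability p³ ≈ (0.0344828)³ ≈ 4.10020911e-05.
By linearity: E[X] = C(87, 3)·p³ ≈ 105995 · 4.10020911e-05 ≈ 4.346017.
Here α = 1, so p = 3/n is exactly at the triangle threshold p ~ 1/n. Asymptotically E[X] → c³/6 = 3³/6 = 9/2 ≈ 4.500000, a bounded constant. In this regime the triangle count is asymptotically Poisson(c³/6).

E[X] ≈ 4.346017; in regime p = Θ(1/n^{1}) E[X] stays bounded (at the triangle threshold p ~ 1/n).


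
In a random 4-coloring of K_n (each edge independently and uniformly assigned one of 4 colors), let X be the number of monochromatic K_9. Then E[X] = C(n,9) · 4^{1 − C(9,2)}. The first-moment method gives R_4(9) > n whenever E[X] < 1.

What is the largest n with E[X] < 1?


We need C(n, 9) · 4^{1 − 36} < 1, i.e. C(n, 9) < 4^{36 − 1} = 1180591620717411303424.
Check values of n near the boundary:
  n = 909: C(909, 9) = 1122169012923711463931; 1122169012923711463931 < 1180591620717411303424? YES
  n = 910: C(910, 9) = 1133378248346922788210; 1133378248346922788210 < 1180591620717411303424? YES
  n = 911: C(911, 9) = 1144686900492291197405; 1144686900492291197405 < 1180591620717411303424? YES
  n = 912: C(912, 9) = 1156095740032081475120; 1156095740032081475120 < 1180591620717411303424? YES
  n = 913: C(913, 9) = 1167605542753639808390; 1167605542753639808390 < 1180591620717411303424? YES
  n = 914: C(914, 9) = 1179217089587653905932; 1179217089587653905932 < 1180591620717411303424? YES
  n = 915: C(915, 9) = 1190931166636537885130; 1190931166636537885130 < 1180591620717411303424? NO
The largest n with C(n, 9) < 1180591620717411303424 is n = 914 (where E[X] = 294804272396913476483/295147905179352825856 ≈ 0.999). Hence R_4(9) > 914, i.e. R_4(9) ≥ 915.

Largest n = 914; hence R_4(9) > 914.


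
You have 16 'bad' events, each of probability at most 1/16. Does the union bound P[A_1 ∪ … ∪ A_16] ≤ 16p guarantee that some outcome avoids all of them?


Union bound: P[∪_{i=1}^{16} A_i] ≤ Σ_i P[A_i] ≤ 16·p = 16·(1/16) = 1.
Numerically: 1 ≈ 1.000000.
Is 1 < 1? NO.
Since the bound 1 is ≥ 1, the union bound is uninformative here; it does NOT by itself certify existence.

16·p = 1 ≈ 1.000000; existence NOT certified by the union bound.


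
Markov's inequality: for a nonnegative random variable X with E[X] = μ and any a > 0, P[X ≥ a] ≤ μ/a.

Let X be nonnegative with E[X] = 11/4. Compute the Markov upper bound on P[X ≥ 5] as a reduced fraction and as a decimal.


μ = E[X] = 11/4, a = 5.
Markov: P[X ≥ 5] ≤ μ/a = (11/4)/5 = 11/20.
Numerically: ≈ 0.550000.
(Since a = 5 > μ = 2.750000, the bound 11/20 is < 1 and informative.)

P[X ≥ 5] ≤ 11/20 ≈ 0.550000.


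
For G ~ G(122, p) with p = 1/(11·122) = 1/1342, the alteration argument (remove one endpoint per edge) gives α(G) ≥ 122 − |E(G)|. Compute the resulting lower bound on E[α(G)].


E[|E(G)|] = C(122, 2)·p = 7381 · (1/1342) = 11/2.
E[α(G)] ≥ n − E[|E(G)|] = 122 − 11/2 = 233/2.
Numerically: ≈ 116.5000.
(This is only a lower bound; the true E[α(G)] may be larger.)

E[α(G)] ≥ 233/2 ≈ 116.5000.


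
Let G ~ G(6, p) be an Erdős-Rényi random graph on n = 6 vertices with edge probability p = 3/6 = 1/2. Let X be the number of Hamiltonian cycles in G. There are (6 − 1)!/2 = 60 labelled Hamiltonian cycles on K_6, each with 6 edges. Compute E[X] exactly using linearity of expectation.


K_6 has (6 − 1)!/2 = 60 labelled Hamiltonian cycles.
For each such Hamiltonian cycle H, let X_H = 1 if all 6 edges of H are present in G. Then P[X_H = 1] = p^{6} = (1/2)^{6} = 1/64.
By linearity of expectation: E[X] = Σ_H E[X_H] = 60 · p^{6} = 60 · 1/64 = 15/16.
Numerically: E[X] ≈ 0.9375.

E[X] = 60 · (1/2)^{6} = 15/16 ≈ 0.9375.


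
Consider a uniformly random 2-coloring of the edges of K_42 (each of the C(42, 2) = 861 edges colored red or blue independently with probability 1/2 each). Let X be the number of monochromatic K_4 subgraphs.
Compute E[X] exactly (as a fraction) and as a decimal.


Let X = Σ_S X_S over the C(42, 4) = 111930 subsets S of size 4, where X_S = 1 if the K_4 on S is monochromatic.
For a fixed S, the K_4 on S has C(4, 2) = 6 edges. P[all 6 edges red] = (1/2)^6, and likewise for blue, so P[monochromatic] = 2·(1/2)^6 = 2^{1 − 6} = 1/32.
By linearity of expectation: E[X] = C(42, 4) · 2^{1 − 6} = 111930 · 1/32 = 55965/16.
Numerically: E[X] ≈ 3497.81250.

E[X] = C(42,4)·2^(1−C(4,2)) = 55965/16 ≈ 3497.81250.


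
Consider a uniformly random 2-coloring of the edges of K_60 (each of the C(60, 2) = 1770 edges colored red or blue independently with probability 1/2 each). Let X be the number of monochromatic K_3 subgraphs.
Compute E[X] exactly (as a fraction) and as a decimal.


Let X = Σ_S X_S over the C(60, 3) = 34220 subsets S of size 3, where X_S = 1 if the K_3 on S is monochromatic.
For a fixed S, the K_3 on S has C(3, 2) = 3 edges. P[all 3 edges red] = (1/2)^3, and likewise for blue, so P[monochromatic] = 2·(1/2)^3 = 2^{1 − 3} = 1/4.
By linearity of expectation: E[X] = C(60, 3) · 2^{1 − 3} = 34220 · 1/4 = 8555.
Numerically: E[X] ≈ 8555.00000.

E[X] = C(60,3)·2^(1−C(3,2)) = 8555 ≈ 8555.00000.


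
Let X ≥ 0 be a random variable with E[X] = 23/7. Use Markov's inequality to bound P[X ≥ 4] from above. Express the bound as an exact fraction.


μ = E[X] = 23/7, a = 4.
Markov: P[X ≥ 4] ≤ μ/a = (23/7)/4 = 23/28.
Numerically: ≈ 0.821.
(Since a = 4 > μ = 3.286, the bound 23/28 is < 1 and informative.)

P[X ≥ 4] ≤ 23/28 ≈ 0.821.


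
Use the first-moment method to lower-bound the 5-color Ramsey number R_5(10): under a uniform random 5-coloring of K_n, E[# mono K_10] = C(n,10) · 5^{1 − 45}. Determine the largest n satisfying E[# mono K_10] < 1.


We need C(n, 10) · 5^{1 − 45} < 1, i.e. C(n, 10) < 5^{45 − 1} = 5684341886080801486968994140625.
Check values of n near the boundary:
  n = 5386: C(5386, 10) = 5613966214234562222231428510561; 5613966214234562222231428510561 < 5684341886080801486968994140625? YES
  n = 5387: C(5387, 10) = 5624406917627224603154306376491; 5624406917627224603154306376491 < 5684341886080801486968994140625? YES
  n = 5388: C(5388, 10) = 5634865093375880654852250419586; 5634865093375880654852250419586 < 5684341886080801486968994140625? YES
  n = 5389: C(5389, 10) = 5645340767466558997768874792926; 5645340767466558997768874792926 < 5684341886080801486968994140625? YES
  n = 5390: C(5390, 10) = 5655833965919099070255434039753; 5655833965919099070255434039753 < 5684341886080801486968994140625? YES
  n = 5391: C(5391, 10) = 5666344714787188828795213697883; 5666344714787188828795213697883 < 5684341886080801486968994140625? YES
  n = 5392: C(5392, 10) = 5676873040158402483252283957448; 5676873040158402483252283957448 < 5684341886080801486968994140625? YES
  n = 5393: C(5393, 10) = 5687418968154238267170642278008; 5687418968154238267170642278008 < 5684341886080801486968994140625? NO
  n = 5394: C(5394, 10) = 5697982524930156243149785372878; 5697982524930156243149785372878 < 5684341886080801486968994140625? NO
  n = 5395: C(5395, 10) = 5708563736675616143322765475706; 5708563736675616143322765475706 < 5684341886080801486968994140625? NO
The largest n with C(n, 10) < 5684341886080801486968994140625 is n = 5392 (where E[X] = 5676873040158402483252283957448/5684341886080801486968994140625 ≈ 0.9987). Hence R_5(10) > 5392, i.e. R_5(10) ≥ 5393.

Largest n = 5392; hence R_5(10) > 5392.


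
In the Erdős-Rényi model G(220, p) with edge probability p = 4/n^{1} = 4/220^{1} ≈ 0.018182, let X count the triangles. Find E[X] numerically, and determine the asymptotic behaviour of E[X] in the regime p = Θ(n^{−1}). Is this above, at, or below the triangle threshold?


Number of potential triangles: C(220, 3) = 1750540.
Each occurs with probability p³ ≈ (0.018182)³ ≈ 6.0105184e-06.
By linearity: E[X] = C(220, 3)·p³ ≈ 1750540 · 6.0105184e-06 ≈ 10.52165.
Here α = 1, so p = 4/n is exactly at the triangle threshold p ~ 1/n. Asymptotically E[X] → c³/6 = 4³/6 = 32/3 ≈ 10.66667, a bounded constant. In this regime the triangle count is asymptotically Poisson(c³/6).

E[X] ≈ 10.52165; in regime p = Θ(1/n^{1}) E[X] stays bounded (at the triangle threshold p ~ 1/n).


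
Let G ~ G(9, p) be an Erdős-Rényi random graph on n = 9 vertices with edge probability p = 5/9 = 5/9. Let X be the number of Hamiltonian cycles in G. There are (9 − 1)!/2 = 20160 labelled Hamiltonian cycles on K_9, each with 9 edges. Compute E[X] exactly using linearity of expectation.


K_9 has (9 − 1)!/2 = 20160 labelled Hamiltonian cycles.
For each such Hamiltonian cycle H, let X_H = 1 if all 9 edges of H are present in G. Then P[X_H = 1] = p^{9} = (5/9)^{9} = 1953125/387420489.
By linearity of expectation: E[X] = Σ_H E[X_H] = 20160 · p^{9} = 20160 · 1953125/387420489 = 4375000000/43046721.
Numerically: E[X] ≈ 102.

E[X] = 20160 · (5/9)^{9} = 4375000000/43046721 ≈ 102.


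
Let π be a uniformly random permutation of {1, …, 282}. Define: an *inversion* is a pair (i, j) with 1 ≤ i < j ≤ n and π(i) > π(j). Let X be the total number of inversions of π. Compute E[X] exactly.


Write X = Σ X_I over the C(282, 2) = 39621 pairs i < j, with X_I the indicator of one inversion.
There are 39621 indicators.
For each fixed pair i < j, the values π(i) and π(j) are two distinct elements of {1, …, 282} in uniformly random order; by symmetry P[π(i) > π(j)] = 1/2.
By linearity: E[X] = 39621 · (1/2) = C(282, 2) · (1/2) = 39621/2 = 39621/2 ≈ 19810.50000.

E[X] = 39621/2 = 19810.50000.


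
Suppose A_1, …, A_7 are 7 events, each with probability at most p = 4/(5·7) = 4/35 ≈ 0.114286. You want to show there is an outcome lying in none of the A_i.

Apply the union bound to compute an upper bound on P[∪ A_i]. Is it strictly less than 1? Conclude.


Union bound: P[∪_{i=1}^{7} A_i] ≤ Σ_i P[A_i] ≤ 7·p = 7·(4/35) = 4/5.
Numerically: 4/5 ≈ 0.800000.
Is 4/5 < 1? YES.
Since P[∪ A_i] ≤ 4/5 < 1, the complement has P[∩ A_i^c] ≥ 1 − 4/5 = 1/5 > 0, so some outcome avoids every A_i.

7·p = 4/5 ≈ 0.800000; existence CERTIFIED by the union bound.


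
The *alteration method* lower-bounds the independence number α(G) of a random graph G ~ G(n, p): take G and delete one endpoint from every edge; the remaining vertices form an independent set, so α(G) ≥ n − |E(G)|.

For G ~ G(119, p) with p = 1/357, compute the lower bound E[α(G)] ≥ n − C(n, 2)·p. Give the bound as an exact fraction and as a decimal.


E[|E(G)|] = C(119, 2)·p = 7021 · (1/357) = 59/3.
E[α(G)] ≥ n − E[|E(G)|] = 119 − 59/3 = 298/3.
Numerically: ≈ 99.3333.
(This is only a lower bound; the true E[α(G)] may be larger.)

E[α(G)] ≥ 298/3 ≈ 99.3333.


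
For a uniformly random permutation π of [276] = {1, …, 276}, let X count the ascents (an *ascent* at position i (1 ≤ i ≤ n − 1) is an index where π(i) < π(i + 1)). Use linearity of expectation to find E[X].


Write X = Σ X_I over i = 1, …, 275, with X_I the indicator of one ascent.
There are 275 indicators.
For each fixed i, the pair (π(i), π(i+1)) is a uniformly random ordered pair of distinct values from {1, …, 276}; by symmetry P[π(i) < π(i+1)] = 1/2.
By linearity: E[X] = 275 · (1/2) = (276 − 1) · (1/2) = 275/2 ≈ 137.5000.

E[X] = 275/2 = 137.5000.


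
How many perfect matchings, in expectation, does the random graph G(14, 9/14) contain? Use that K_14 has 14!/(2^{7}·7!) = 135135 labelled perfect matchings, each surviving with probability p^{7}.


K_14 has 14!/(2^{7}·7!) = 135135 labelled perfect matchings.
For each such perfect matching H, let X_H = 1 if all 7 edges of H are present in G. Then P[X_H = 1] = p^{7} = (9/14)^{7} = 4782969/105413504.
By linearity of expectation: E[X] = Σ_H E[X_H] = 135135 · p^{7} = 135135 · 4782969/105413504 = 92335216545/15059072.
Numerically: E[X] ≈ 6131.5.

E[X] = 135135 · (9/14)^{7} = 92335216545/15059072 ≈ 6131.5.


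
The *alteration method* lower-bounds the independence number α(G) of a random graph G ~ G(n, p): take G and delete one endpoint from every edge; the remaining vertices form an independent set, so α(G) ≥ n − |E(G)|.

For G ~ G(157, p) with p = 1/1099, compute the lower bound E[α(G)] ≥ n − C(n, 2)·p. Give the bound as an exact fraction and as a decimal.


E[|E(G)|] = C(157, 2)·p = 12246 · (1/1099) = 78/7.
E[α(G)] ≥ n − E[|E(G)|] = 157 − 78/7 = 1021/7.
Numerically: ≈ 145.857143.
(This is only a lower bound; the true E[α(G)] may be larger.)

E[α(G)] ≥ 1021/7 ≈ 145.857143.


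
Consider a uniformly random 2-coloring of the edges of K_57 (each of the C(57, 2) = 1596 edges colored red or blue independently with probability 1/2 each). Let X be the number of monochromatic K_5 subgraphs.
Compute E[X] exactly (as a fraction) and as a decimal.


Let X = Σ_S X_S over the C(57, 5) = 4187106 subsets S of size 5, where X_S = 1 if the K_5 on S is monochromatic.
For a fixed S, the K_5 on S has C(5, 2) = 10 edges. P[all 10 edges red] = (1/2)^10, and likewise for blue, so P[monochromatic] = 2·(1/2)^10 = 2^{1 − 10} = 1/512.
By linearity of expectation: E[X] = C(57, 5) · 2^{1 − 10} = 4187106 · 1/512 = 2093553/256.
Numerically: E[X] ≈ 8177.941406.

E[X] = C(57,5)·2^(1−C(5,2)) = 2093553/256 ≈ 8177.941406.


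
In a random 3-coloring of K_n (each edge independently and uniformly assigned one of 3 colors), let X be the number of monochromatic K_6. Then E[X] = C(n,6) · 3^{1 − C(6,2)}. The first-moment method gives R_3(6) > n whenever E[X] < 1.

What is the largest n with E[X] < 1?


We need C(n, 6) · 3^{1 − 15} < 1, i.e. C(n, 6) < 3^{15 − 1} = 4782969.
Check values of n near the boundary:
  n = 37: C(37, 6) = 2324784; 2324784 < 4782969? YES
  n = 38: C(38, 6) = 2760681; 2760681 < 4782969? YES
  n = 39: C(39, 6) = 3262623; 3262623 < 4782969? YES
  n = 40: C(40, 6) = 3838380; 3838380 < 4782969? YES
  n = 41: C(41, 6) = 4496388; 4496388 < 4782969? YES
  n = 42: C(42, 6) = 5245786; 5245786 < 4782969? NO
  n = 43: C(43, 6) = 6096454; 6096454 < 4782969? NO
The largest n with C(n, 6) < 4782969 is n = 41 (where E[X] = 1498796/1594323 ≈ 0.940083). Hence R_3(6) > 41, i.e. R_3(6) ≥ 42.

Largest n = 41; hence R_3(6) > 41.


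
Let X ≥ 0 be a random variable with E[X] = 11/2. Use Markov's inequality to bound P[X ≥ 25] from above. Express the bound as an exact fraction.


μ = E[X] = 11/2, a = 25.
Markov: P[X ≥ 25] ≤ μ/a = (11/2)/25 = 11/50.
Numerically: ≈ 0.2200.
(Since a = 25 > μ = 5.5000, the bound 11/50 is < 1 and informative.)

P[X ≥ 25] ≤ 11/50 ≈ 0.2200.


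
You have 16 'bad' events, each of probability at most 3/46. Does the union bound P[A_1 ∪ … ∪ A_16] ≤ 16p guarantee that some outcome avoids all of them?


Union bound: P[∪_{i=1}^{16} A_i] ≤ Σ_i P[A_i] ≤ 16·p = 16·(3/46) = 24/23.
Numerically: 24/23 ≈ 1.043.
Is 24/23 < 1? NO.
Since the bound 24/23 is ≥ 1, the union bound is uninformative here; it does NOT by itself certify existence.

16·p = 24/23 ≈ 1.043; existence NOT certified by the union bound.


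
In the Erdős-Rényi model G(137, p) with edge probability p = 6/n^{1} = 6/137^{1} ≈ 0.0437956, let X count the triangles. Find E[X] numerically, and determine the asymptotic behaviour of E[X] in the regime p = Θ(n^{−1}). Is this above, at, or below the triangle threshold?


Number of potential triangles: C(137, 3) = 419220.
Each occurs with probability p³ ≈ (0.0437956)³ ≈ 8.40024687e-05.
By linearity: E[X] = C(137, 3)·p³ ≈ 419220 · 8.40024687e-05 ≈ 35.215515.
Here α = 1, so p = 6/n is exactly at the triangle threshold p ~ 1/n. Asymptotically E[X] → c³/6 = 6³/6 = 36 ≈ 36.000000, a bounded constant. In this regime the triangle count is asymptotically Poisson(c³/6).

E[X] ≈ 35.215515; in regime p = Θ(1/n^{1}) E[X] stays bounded (at the triangle threshold p ~ 1/n).
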